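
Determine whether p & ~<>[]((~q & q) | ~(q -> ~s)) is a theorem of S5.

No, not valid

Tableau for the negation ~(p & ~<>[]((~q & q) | ~(q -> ~s))):
1. ~(p & ~<>[]((~q & q) | ~(q -> ~s))), w0
2. <>[]((~q & q) | ~(q -> ~s)), w0   [~&-rule on 1 (branches; this branch)]
3. []((~q & q) | ~(q -> ~s)), w1   [<>-rule on 2: fresh world w1, w0Rw1]
4. (~q & q) | ~(q -> ~s), w0   [[]-rule on 3 via w1Rw0]
5. (~q & q) | ~(q -> ~s), w1   [[]-rule on 3 via w1Rw1]
6. ~(q -> ~s), w0   [|-rule on 4 (branches; this branch)]
7. q, w0   [~->-rule on 6]
8. s, w0   [~->-rule on 6]
9. ~(q -> ~s), w1   [|-rule on 5 (branches; this branch)]
10. q, w1   [~->-rule on 9]
11. s, w1   [~->-rule on 9]
Accessibility: w0Rw0, w0Rw1, w1Rw0, w1Rw1
The negation has an open branch (countermodel exists).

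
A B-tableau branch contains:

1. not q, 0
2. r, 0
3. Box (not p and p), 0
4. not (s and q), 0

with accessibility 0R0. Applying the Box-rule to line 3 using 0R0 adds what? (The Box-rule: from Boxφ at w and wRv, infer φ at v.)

not p and p, 0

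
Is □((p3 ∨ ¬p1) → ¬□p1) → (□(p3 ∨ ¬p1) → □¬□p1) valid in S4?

Tableau for the negation ¬(□((p3 ∨ ¬p1) → ¬□p1) → (□(p3 ∨ ¬p1) → □¬□p1)):
1. ¬(□((p3 ∨ ¬p1) → ¬□p1) → (□(p3 ∨ ¬p1) → □¬□p1)), 0
2. □((p3 ∨ ¬p1) → ¬□p1), 0
3. ¬(□(p3 ∨ ¬p1) → □¬□p1), 0
4. □(p3 ∨ ¬p1), 0
5. ¬□¬□p1, 0
6. (p3 ∨ ¬p1) → ¬□p1, 0
7. p3 ∨ ¬p1, 0
8. ¬□p1, 0
9. ¬p1, 0
10. □p1, 1
11. (p3 ∨ ¬p1) → ¬□p1, 1
12. p3 ∨ ¬p1, 1
13. p1, 1
14. ¬□p1, 1
15. p3, 1
16. ¬p1, 2
17. (p3 ∨ ¬p1) → ¬□p1, 2
18. p3 ∨ ¬p1, 2
19. ¬□p1, 2
20. ¬p1, 3
21. (p3 ∨ ¬p1) → ¬□p1, 3
22. p3 ∨ ¬p1, 3
23. p1, 3
Accessibility: 0R0, 0R1, 0R2, 0R3, 1R1, 1R3, 2R2, 3R3
Branch closes: p1 and ¬p1 both at 3.
All branches of the negation close; one closing branch shown above.

Yes, valid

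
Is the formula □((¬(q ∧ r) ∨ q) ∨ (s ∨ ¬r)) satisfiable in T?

1. □((¬(q ∧ r) ∨ q) ∨ (s ∨ ¬r)), u
2. (¬(q ∧ r) ∨ q) ∨ (s ∨ ¬r), u   [□-rule on 1 via uRu]
3. s ∨ ¬r, u   [∨-rule on 2 (branches; this branch)]
4. ¬r, u   [∨-rule on 3 (branches; this branch)]
Accessibility: uRu

Yes, satisfiable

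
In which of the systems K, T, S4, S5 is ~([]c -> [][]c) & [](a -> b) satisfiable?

T-tableau for the formula:
1. ~([]c -> [][]c) & [](a -> b), 0
2. ~([]c -> [][]c), 0
3. [](a -> b), 0
4. []c, 0
5. ~[][]c, 0
6. a -> b, 0
7. c, 0
8. b, 0
9. ~[]c, 1
10. a -> b, 1
11. c, 1
12. b, 1
13. ~c, 2
Accessibility: 0R0, 0R1, 1R1, 1R2, 2R2
Complete open branch: satisfiable in T, hence also in K (this T-model is also a K-model).
S4-tableau for the formula:
1. ~([]c -> [][]c) & [](a -> b), 0
2. ~([]c -> [][]c), 0
3. [](a -> b), 0
4. []c, 0
5. ~[][]c, 0
6. a -> b, 0
7. c, 0
8. b, 0
9. ~[]c, 1
10. a -> b, 1
11. c, 1
12. b, 1
13. ~c, 2
14. a -> b, 2
15. c, 2
Accessibility: 0R0, 0R1, 0R2, 1R1, 1R2, 2R2
Branch closes: c and ~c both at 2.
Every branch closes (one shown): unsatisfiable in S4, hence also in S5 (every S5-frame is an S4-frame).

K, T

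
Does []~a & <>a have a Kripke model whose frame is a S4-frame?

1. []~a & <>a, 0
2. []~a, 0   [&-rule on 1]
3. <>a, 0   [&-rule on 1]
4. ~a, 0   [[]-rule on 2 via 0R0]
5. a, 1   [<>-rule on 3: fresh world 1, 0R1]
6. ~a, 1   [[]-rule on 2 via 0R1]
Accessibility: 0R0, 0R1, 1R1
Branch closes: a and ~a both at 1.
All branches of the tableau close; one closing branch shown above.

Unsatisfiable (every branch closes)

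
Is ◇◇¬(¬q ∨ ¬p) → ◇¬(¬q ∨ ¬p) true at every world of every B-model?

Tableau for the negation ¬(◇◇¬(¬q ∨ ¬p) → ◇¬(¬q ∨ ¬p)):
1. ¬(◇◇¬(¬q ∨ ¬p) → ◇¬(¬q ∨ ¬p)), w0
2. ◇◇¬(¬q ∨ ¬p), w0
3. ¬◇¬(¬q ∨ ¬p), w0
4. ¬q ∨ ¬p, w0
5. ¬p, w0
6. ◇¬(¬q ∨ ¬p), w1
7. ¬q ∨ ¬p, w1
8. ¬p, w1
9. ¬(¬q ∨ ¬p), w2
10. q, w2
11. p, w2
Accessibility: w0Rw0, w0Rw1, w1Rw0, w1Rw1, w1Rw2, w2Rw1, w2Rw2
The negation has an open branch (countermodel exists).

Not valid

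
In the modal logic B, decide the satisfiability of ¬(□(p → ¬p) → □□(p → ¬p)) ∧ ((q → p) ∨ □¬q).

Yes, satisfiable

1. ¬(□(p → ¬p) → □□(p → ¬p)) ∧ ((q → p) ∨ □¬q), u
2. ¬(□(p → ¬p) → □□(p → ¬p)), u
3. (q → p) ∨ □¬q, u
4. □(p → ¬p), u
5. ¬□□(p → ¬p), u
6. p → ¬p, u
7. □¬q, u
8. ¬q, u
9. ¬p, u
10. ¬□(p → ¬p), v
11. p → ¬p, v
12. ¬q, v
13. ¬p, v
14. ¬(p → ¬p), w
15. p, w
Accessibility: uRu, uRv, vRu, vRv, vRw, wRv, wRw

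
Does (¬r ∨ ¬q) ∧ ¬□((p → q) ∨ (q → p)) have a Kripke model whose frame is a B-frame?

1. (¬r ∨ ¬q) ∧ ¬□((p → q) ∨ (q → p)), u
2. ¬r ∨ ¬q, u
3. ¬□((p → q) ∨ (q → p)), u
4. ¬q, u
5. ¬((p → q) ∨ (q → p)), v
6. ¬(p → q), v
7. ¬(q → p), v
8. p, v
9. ¬q, v
10. q, v
11. ¬p, v
Accessibility: uRu, uRv, vRu, vRv
Branch closes: q and ¬q both at v.
All branches of the tableau close; one closing branch shown above.

No, unsatisfiable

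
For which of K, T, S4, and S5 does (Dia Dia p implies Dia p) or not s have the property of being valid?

S4, S5

T-tableau for the negation not ((Dia Dia p implies Dia p) or not s):
1. not ((Dia Dia p implies Dia p) or not s), w0
2. not (Dia Dia p implies Dia p), w0
3. s, w0
4. Dia Dia p, w0
5. not Dia p, w0
6. not p, w0
7. Dia p, w1
8. not p, w1
9. p, w2
Accessibility: w0Rw0, w0Rw1, w1Rw1, w1Rw2, w2Rw2
Complete open branch: countermodel on a T-frame, so not valid in T, nor in K (the same frame is also a K-frame).
S4-tableau for the negation not ((Dia Dia p implies Dia p) or not s):
1. not ((Dia Dia p implies Dia p) or not s), w0
2. not (Dia Dia p implies Dia p), w0
3. s, w0
4. Dia Dia p, w0
5. not Dia p, w0
6. not p, w0
7. Dia p, w1
8. not p, w1
9. p, w2
10. not p, w2
Accessibility: w0Rw0, w0Rw1, w0Rw2, w1Rw1, w1Rw2, w2Rw2
Branch closes: p and not p both at w2.
Every branch closes (one shown): valid in S4, hence also in S5 (every theorem of S4 is a theorem of S5).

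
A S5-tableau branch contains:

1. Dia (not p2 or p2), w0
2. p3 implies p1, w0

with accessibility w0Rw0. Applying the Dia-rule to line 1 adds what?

a fresh world w1 with w0Rw1, and not p2 or p2 at w1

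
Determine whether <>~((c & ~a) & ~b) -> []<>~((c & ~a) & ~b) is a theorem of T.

Invalid (countermodel exists)

Tableau for the negation ~(<>~((c & ~a) & ~b) -> []<>~((c & ~a) & ~b)):
1. ~(<>~((c & ~a) & ~b) -> []<>~((c & ~a) & ~b)), 0
2. <>~((c & ~a) & ~b), 0   [~->-rule on 1]
3. ~[]<>~((c & ~a) & ~b), 0   [~->-rule on 1]
4. ~((c & ~a) & ~b), 1   [<>-rule on 2: fresh world 1, 0R1]
5. b, 1   [~&-rule on 4 (branches; this branch)]
6. ~<>~((c & ~a) & ~b), 2   [~[]-rule on 3: fresh world 2, 0R2]
7. (c & ~a) & ~b, 2   [~<>-rule on 6 via 2R2]
8. c & ~a, 2   [&-rule on 7]
9. ~b, 2   [&-rule on 7]
10. c, 2   [&-rule on 8]
11. ~a, 2   [&-rule on 8]
Accessibility: 0R0, 0R1, 0R2, 1R1, 2R2
The negation has an open branch (countermodel exists).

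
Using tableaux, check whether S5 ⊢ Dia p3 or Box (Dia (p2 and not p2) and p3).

Invalid (countermodel exists)

Tableau for the negation not (Dia p3 or Box (Dia (p2 and not p2) and p3)):
1. not (Dia p3 or Box (Dia (p2 and not p2) and p3)), w0
2. not Dia p3, w0
3. not Box (Dia (p2 and not p2) and p3), w0
4. not p3, w0
5. not (Dia (p2 and not p2) and p3), w1
6. not p3, w1
Accessibility: w0Rw0, w0Rw1, w1Rw0, w1Rw1
The negation has an open branch (countermodel exists).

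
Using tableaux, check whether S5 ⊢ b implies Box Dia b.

Tableau for the negation not (b implies Box Dia b):
1. not (b implies Box Dia b), u
2. b, u
3. not Box Dia b, u
4. not Dia b, v
5. not b, u
Accessibility: uRu, uRv, vRu, vRv
Branch closes: b and not b both at u.
All branches of the negation close; one closing branch shown above.

Valid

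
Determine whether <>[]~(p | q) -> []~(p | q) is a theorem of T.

Tableau for the negation ~(<>[]~(p | q) -> []~(p | q)):
1. ~(<>[]~(p | q) -> []~(p | q)), u
2. <>[]~(p | q), u
3. ~[]~(p | q), u
4. []~(p | q), v
5. ~(p | q), v
6. ~p, v
7. ~q, v
8. p | q, w
9. q, w
Accessibility: uRu, uRv, uRw, vRv, wRw
The negation has an open branch (countermodel exists).

Not valid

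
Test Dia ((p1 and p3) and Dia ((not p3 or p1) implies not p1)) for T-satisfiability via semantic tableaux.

Yes, satisfiable

1. Dia ((p1 and p3) and Dia ((not p3 or p1) implies not p1)), 0
2. (p1 and p3) and Dia ((not p3 or p1) implies not p1), 1
3. p1 and p3, 1
4. Dia ((not p3 or p1) implies not p1), 1
5. p1, 1
6. p3, 1
7. (not p3 or p1) implies not p1, 2
8. not p1, 2
Accessibility: 0R0, 0R1, 1R1, 1R2, 2R2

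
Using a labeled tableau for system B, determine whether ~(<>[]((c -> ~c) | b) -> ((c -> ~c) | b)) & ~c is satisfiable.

1. ~(<>[]((c -> ~c) | b) -> ((c -> ~c) | b)) & ~c, u
2. ~(<>[]((c -> ~c) | b) -> ((c -> ~c) | b)), u   [&-rule on 1]
3. ~c, u   [&-rule on 1]
4. <>[]((c -> ~c) | b), u   [~->-rule on 2]
5. ~((c -> ~c) | b), u   [~->-rule on 2]
6. ~(c -> ~c), u   [~|-rule on 5]
7. ~b, u   [~|-rule on 5]
8. c, u   [~->-rule on 6]
Accessibility: uRu
Branch closes: c and ~c both at u.
Every branch closes; the branch above is one of them.

No, unsatisfiable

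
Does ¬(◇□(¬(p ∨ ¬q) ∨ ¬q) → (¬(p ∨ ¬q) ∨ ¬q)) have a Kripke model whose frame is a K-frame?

1. ¬(◇□(¬(p ∨ ¬q) ∨ ¬q) → (¬(p ∨ ¬q) ∨ ¬q)), u
2. ◇□(¬(p ∨ ¬q) ∨ ¬q), u
3. ¬(¬(p ∨ ¬q) ∨ ¬q), u
4. p ∨ ¬q, u
5. q, u
6. p, u
7. □(¬(p ∨ ¬q) ∨ ¬q), v
Accessibility: uRv

Satisfiable (open branch found)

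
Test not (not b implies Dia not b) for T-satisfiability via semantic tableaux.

Unsatisfiable (every branch closes)

1. not (not b implies Dia not b), 0
2. not b, 0   [neg-implies-rule on 1]
3. not Dia not b, 0   [neg-implies-rule on 1]
4. b, 0   [neg-Dia-rule on 3 via 0R0]
Accessibility: 0R0
Branch closes: b and not b both at 0.
Every branch closes; the branch above is one of them.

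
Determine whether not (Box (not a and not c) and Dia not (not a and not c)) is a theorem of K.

Tableau for the negation Box (not a and not c) and Dia not (not a and not c):
1. Box (not a and not c) and Dia not (not a and not c), w0
2. Box (not a and not c), w0
3. Dia not (not a and not c), w0
4. not (not a and not c), w1
5. not a and not c, w1
6. not a, w1
7. not c, w1
8. c, w1
Accessibility: w0Rw1
Branch closes: c and not c both at w1.
All branches of the negation close; one closing branch shown above.

Yes, valid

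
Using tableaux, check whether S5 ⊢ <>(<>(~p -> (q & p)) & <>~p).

Tableau for the negation ~<>(<>(~p -> (q & p)) & <>~p):
1. ~<>(<>(~p -> (q & p)) & <>~p), w0
2. ~(<>(~p -> (q & p)) & <>~p), w0   [~<>-rule on 1 via w0Rw0]
3. ~<>~p, w0   [~&-rule on 2 (branches; this branch)]
4. p, w0   [~<>-rule on 3 via w0Rw0]
Accessibility: w0Rw0
The negation has an open branch (countermodel exists).

No, not valid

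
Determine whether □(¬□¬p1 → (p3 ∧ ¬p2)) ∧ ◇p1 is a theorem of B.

Tableau for the negation ¬(□(¬□¬p1 → (p3 ∧ ¬p2)) ∧ ◇p1):
1. ¬(□(¬□¬p1 → (p3 ∧ ¬p2)) ∧ ◇p1), 0
2. ¬◇p1, 0   [¬∧-rule on 1 (branches; this branch)]
3. ¬p1, 0   [¬◇-rule on 2 via 0R0]
Accessibility: 0R0
The negation has an open branch (countermodel exists).

No, not valid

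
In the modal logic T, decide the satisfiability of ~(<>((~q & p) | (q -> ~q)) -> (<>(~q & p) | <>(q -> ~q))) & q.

1. ~(<>((~q & p) | (q -> ~q)) -> (<>(~q & p) | <>(q -> ~q))) & q, w0
2. ~(<>((~q & p) | (q -> ~q)) -> (<>(~q & p) | <>(q -> ~q))), w0
3. q, w0
4. <>((~q & p) | (q -> ~q)), w0
5. ~(<>(~q & p) | <>(q -> ~q)), w0
6. ~<>(~q & p), w0
7. ~<>(q -> ~q), w0
8. ~(~q & p), w0
9. ~(q -> ~q), w0
10. ~p, w0
11. (~q & p) | (q -> ~q), w1
12. ~(~q & p), w1
13. ~(q -> ~q), w1
14. q, w1
15. q -> ~q, w1
16. ~p, w1
17. ~q, w1
Accessibility: w0Rw0, w0Rw1, w1Rw1
Branch closes: q and ~q both at w1.
(One branch shown.) All branches close.

No, unsatisfiable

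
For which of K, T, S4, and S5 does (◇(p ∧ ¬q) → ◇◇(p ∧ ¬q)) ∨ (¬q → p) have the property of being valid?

K-tableau for the negation ¬((◇(p ∧ ¬q) → ◇◇(p ∧ ¬q)) ∨ (¬q → p)):
1. ¬((◇(p ∧ ¬q) → ◇◇(p ∧ ¬q)) ∨ (¬q → p)), w0
2. ¬(◇(p ∧ ¬q) → ◇◇(p ∧ ¬q)), w0   [¬∨-rule on 1]
3. ¬(¬q → p), w0   [¬∨-rule on 1]
4. ◇(p ∧ ¬q), w0   [¬→-rule on 2]
5. ¬◇◇(p ∧ ¬q), w0   [¬→-rule on 2]
6. ¬q, w0   [¬→-rule on 3]
7. ¬p, w0   [¬→-rule on 3]
8. p ∧ ¬q, w1   [◇-rule on 4: fresh world w1, w0Rw1]
9. p, w1   [∧-rule on 8]
10. ¬q, w1   [∧-rule on 8]
11. ¬◇(p ∧ ¬q), w1   [¬◇-rule on 5 via w0Rw1]
Accessibility: w0Rw1
Complete open branch: countermodel on a K-frame, so not valid in K.
T-tableau for the negation ¬((◇(p ∧ ¬q) → ◇◇(p ∧ ¬q)) ∨ (¬q → p)):
1. ¬((◇(p ∧ ¬q) → ◇◇(p ∧ ¬q)) ∨ (¬q → p)), w0
2. ¬(◇(p ∧ ¬q) → ◇◇(p ∧ ¬q)), w0   [¬∨-rule on 1]
3. ¬(¬q → p), w0   [¬∨-rule on 1]
4. ◇(p ∧ ¬q), w0   [¬→-rule on 2]
5. ¬◇◇(p ∧ ¬q), w0   [¬→-rule on 2]
6. ¬q, w0   [¬→-rule on 3]
7. ¬p, w0   [¬→-rule on 3]
8. ¬◇(p ∧ ¬q), w0   [¬◇-rule on 5 via w0Rw0]
9. ¬(p ∧ ¬q), w0   [¬◇-rule on 8 via w0Rw0]
10. p ∧ ¬q, w1   [◇-rule on 4: fresh world w1, w0Rw1]
11. p, w1   [∧-rule on 10]
12. ¬q, w1   [∧-rule on 10]
13. ¬◇(p ∧ ¬q), w1   [¬◇-rule on 5 via w0Rw1]
14. ¬(p ∧ ¬q), w1   [¬◇-rule on 8 via w0Rw1]
15. q, w1   [¬∧-rule on 14 (branches; this branch)]
Accessibility: w0Rw0, w0Rw1, w1Rw1
Branch closes: q and ¬q both at w1.
Every branch closes (one shown): valid in T, hence also in S4, S5 (every theorem of T is a theorem of S4 and S5).

T, S4, S5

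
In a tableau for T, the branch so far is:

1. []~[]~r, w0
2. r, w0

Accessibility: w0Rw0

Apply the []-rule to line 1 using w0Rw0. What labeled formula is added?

~[]~r, w0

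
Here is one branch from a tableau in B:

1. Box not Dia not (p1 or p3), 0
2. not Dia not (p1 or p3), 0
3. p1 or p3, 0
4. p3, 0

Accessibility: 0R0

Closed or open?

No atom appears with both signs at the same world.

Open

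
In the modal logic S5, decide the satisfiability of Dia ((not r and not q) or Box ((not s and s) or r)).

1. Dia ((not r and not q) or Box ((not s and s) or r)), w0
2. (not r and not q) or Box ((not s and s) or r), w1   [Dia-rule on 1: fresh world w1, w0Rw1]
3. Box ((not s and s) or r), w1   [or-rule on 2 (branches; this branch)]
4. (not s and s) or r, w0   [Box-rule on 3 via w1Rw0]
5. (not s and s) or r, w1   [Box-rule on 3 via w1Rw1]
6. r, w0   [or-rule on 4 (branches; this branch)]
7. r, w1   [or-rule on 5 (branches; this branch)]
Accessibility: w0Rw0, w0Rw1, w1Rw0, w1Rw1

Yes, satisfiable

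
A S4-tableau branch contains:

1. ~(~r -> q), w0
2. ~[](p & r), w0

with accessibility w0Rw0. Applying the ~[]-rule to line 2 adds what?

a fresh world w1 with w0Rw1, and ~(p & r) at w1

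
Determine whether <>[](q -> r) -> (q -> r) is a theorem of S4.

Not valid

Tableau for the negation ~(<>[](q -> r) -> (q -> r)):
1. ~(<>[](q -> r) -> (q -> r)), w0
2. <>[](q -> r), w0
3. ~(q -> r), w0
4. q, w0
5. ~r, w0
6. [](q -> r), w1
7. q -> r, w1
8. r, w1
Accessibility: w0Rw0, w0Rw1, w1Rw1
The negation has an open branch (countermodel exists).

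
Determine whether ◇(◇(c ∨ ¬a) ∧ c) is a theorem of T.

Tableau for the negation ¬◇(◇(c ∨ ¬a) ∧ c):
1. ¬◇(◇(c ∨ ¬a) ∧ c), 0
2. ¬(◇(c ∨ ¬a) ∧ c), 0   [¬◇-rule on 1 via 0R0]
3. ¬c, 0   [¬∧-rule on 2 (branches; this branch)]
Accessibility: 0R0
The negation has an open branch (countermodel exists).

No, not valid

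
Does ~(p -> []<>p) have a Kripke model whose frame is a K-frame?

1. ~(p -> []<>p), w0
2. p, w0
3. ~[]<>p, w0
4. ~<>p, w1
Accessibility: w0Rw1

Satisfiable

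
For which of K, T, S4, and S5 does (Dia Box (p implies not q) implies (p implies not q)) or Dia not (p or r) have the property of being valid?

S5

S5-tableau for the negation not ((Dia Box (p implies not q) implies (p implies not q)) or Dia not (p or r)):
1. not ((Dia Box (p implies not q) implies (p implies not q)) or Dia not (p or r)), u
2. not (Dia Box (p implies not q) implies (p implies not q)), u
3. not Dia not (p or r), u
4. Dia Box (p implies not q), u
5. not (p implies not q), u
6. p, u
7. q, u
8. p or r, u
9. r, u
10. Box (p implies not q), v
11. p or r, v
12. p implies not q, u
13. p implies not q, v
14. r, v
15. not q, u
Accessibility: uRu, uRv, vRu, vRv
Branch closes: q and not q both at u.
Every branch closes (one shown): valid in S5.
S4-tableau for the negation not ((Dia Box (p implies not q) implies (p implies not q)) or Dia not (p or r)):
1. not ((Dia Box (p implies not q) implies (p implies not q)) or Dia not (p or r)), u
2. not (Dia Box (p implies not q) implies (p implies not q)), u
3. not Dia not (p or r), u
4. Dia Box (p implies not q), u
5. not (p implies not q), u
6. p, u
7. q, u
8. p or r, u
9. r, u
10. Box (p implies not q), v
11. p or r, v
12. p implies not q, v
13. r, v
14. not q, v
Accessibility: uRu, uRv, vRv
Complete open branch: countermodel on an S4-frame, so not valid in S4, nor in K, T (the same frame is also a K-frame and a T-frame).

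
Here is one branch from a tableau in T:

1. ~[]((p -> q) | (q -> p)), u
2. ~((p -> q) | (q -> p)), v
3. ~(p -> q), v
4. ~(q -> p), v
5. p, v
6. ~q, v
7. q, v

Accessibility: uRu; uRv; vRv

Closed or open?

Yes, closed

Both q and ~q appear at v.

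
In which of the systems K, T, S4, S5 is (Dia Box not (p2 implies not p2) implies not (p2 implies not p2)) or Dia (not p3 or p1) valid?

S5-tableau for the negation not ((Dia Box not (p2 implies not p2) implies not (p2 implies not p2)) or Dia (not p3 or p1)):
1. not ((Dia Box not (p2 implies not p2) implies not (p2 implies not p2)) or Dia (not p3 or p1)), u
2. not (Dia Box not (p2 implies not p2) implies not (p2 implies not p2)), u   [neg-or-rule on 1]
3. not Dia (not p3 or p1), u   [neg-or-rule on 1]
4. Dia Box not (p2 implies not p2), u   [neg-implies-rule on 2]
5. p2 implies not p2, u   [neg-implies-rule on 2]
6. not (not p3 or p1), u   [neg-Dia-rule on 3 via uRu]
7. p3, u   [neg-or-rule on 6]
8. not p1, u   [neg-or-rule on 6]
9. not p2, u   [implies-rule on 5 (branches; this branch)]
10. Box not (p2 implies not p2), v   [Dia-rule on 4: fresh world v, uRv]
11. not (not p3 or p1), v   [neg-Dia-rule on 3 via uRv]
12. p3, v   [neg-or-rule on 11]
13. not p1, v   [neg-or-rule on 11]
14. not (p2 implies not p2), u   [Box-rule on 10 via vRu]
15. p2, u   [neg-implies-rule on 14]
Accessibility: uRu, uRv, vRu, vRv
Branch closes: p2 and not p2 both at u.
Every branch closes (one shown): valid in S5.
S4-tableau for the negation not ((Dia Box not (p2 implies not p2) implies not (p2 implies not p2)) or Dia (not p3 or p1)):
1. not ((Dia Box not (p2 implies not p2) implies not (p2 implies not p2)) or Dia (not p3 or p1)), u
2. not (Dia Box not (p2 implies not p2) implies not (p2 implies not p2)), u   [neg-or-rule on 1]
3. not Dia (not p3 or p1), u   [neg-or-rule on 1]
4. Dia Box not (p2 implies not p2), u   [neg-implies-rule on 2]
5. p2 implies not p2, u   [neg-implies-rule on 2]
6. not (not p3 or p1), u   [neg-Dia-rule on 3 via uRu]
7. p3, u   [neg-or-rule on 6]
8. not p1, u   [neg-or-rule on 6]
9. not p2, u   [implies-rule on 5 (branches; this branch)]
10. Box not (p2 implies not p2), v   [Dia-rule on 4: fresh world v, uRv]
11. not (not p3 or p1), v   [neg-Dia-rule on 3 via uRv]
12. p3, v   [neg-or-rule on 11]
13. not p1, v   [neg-or-rule on 11]
14. not (p2 implies not p2), v   [Box-rule on 10 via vRv]
15. p2, v   [neg-implies-rule on 14]
Accessibility: uRu, uRv, vRv
Complete open branch: countermodel on an S4-frame, so not valid in S4, nor in K, T (the same frame is also a K-frame and a T-frame).

S5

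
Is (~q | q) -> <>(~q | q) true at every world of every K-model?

Tableau for the negation ~((~q | q) -> <>(~q | q)):
1. ~((~q | q) -> <>(~q | q)), 0
2. ~q | q, 0   [~->-rule on 1]
3. ~<>(~q | q), 0   [~->-rule on 1]
4. q, 0   [|-rule on 2 (branches; this branch)]
The negation has an open branch (countermodel exists).

No, not valid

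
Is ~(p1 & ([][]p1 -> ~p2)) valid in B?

Tableau for the negation p1 & ([][]p1 -> ~p2):
1. p1 & ([][]p1 -> ~p2), w0
2. p1, w0
3. [][]p1 -> ~p2, w0
4. ~p2, w0
Accessibility: w0Rw0
The negation has an open branch (countermodel exists).

Not valid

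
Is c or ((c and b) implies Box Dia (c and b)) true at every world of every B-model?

Tableau for the negation not (c or ((c and b) implies Box Dia (c and b))):
1. not (c or ((c and b) implies Box Dia (c and b))), w0
2. not c, w0   [neg-or-rule on 1]
3. not ((c and b) implies Box Dia (c and b)), w0   [neg-or-rule on 1]
4. c and b, w0   [neg-implies-rule on 3]
5. not Box Dia (c and b), w0   [neg-implies-rule on 3]
6. c, w0   [and-rule on 4]
7. b, w0   [and-rule on 4]
Accessibility: w0Rw0
Branch closes: c and not c both at w0.
All branches of the negation close; one closing branch shown above.

Valid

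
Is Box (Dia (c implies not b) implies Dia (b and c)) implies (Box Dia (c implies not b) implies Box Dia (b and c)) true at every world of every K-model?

Tableau for the negation not (Box (Dia (c implies not b) implies Dia (b and c)) implies (Box Dia (c implies not b) implies Box Dia (b and c))):
1. not (Box (Dia (c implies not b) implies Dia (b and c)) implies (Box Dia (c implies not b) implies Box Dia (b and c))), 0
2. Box (Dia (c implies not b) implies Dia (b and c)), 0   [neg-implies-rule on 1]
3. not (Box Dia (c implies not b) implies Box Dia (b and c)), 0   [neg-implies-rule on 1]
4. Box Dia (c implies not b), 0   [neg-implies-rule on 3]
5. not Box Dia (b and c), 0   [neg-implies-rule on 3]
6. not Dia (b and c), 1   [neg-Box-rule on 5: fresh world 1, 0R1]
7. Dia (c implies not b) implies Dia (b and c), 1   [Box-rule on 2 via 0R1]
8. Dia (c implies not b), 1   [Box-rule on 4 via 0R1]
9. Dia (b and c), 1   [implies-rule on 7 (branches; this branch)]
10. c implies not b, 2   [Dia-rule on 8: fresh world 2, 1R2]
11. not (b and c), 2   [neg-Dia-rule on 6 via 1R2]
12. not b, 2   [implies-rule on 10 (branches; this branch)]
13. not c, 2   [neg-and-rule on 11 (branches; this branch)]
14. b and c, 3   [Dia-rule on 9: fresh world 3, 1R3]
15. b, 3   [and-rule on 14]
16. c, 3   [and-rule on 14]
17. not (b and c), 3   [neg-Dia-rule on 6 via 1R3]
18. not c, 3   [neg-and-rule on 17 (branches; this branch)]
Accessibility: 0R1, 1R2, 1R3
Branch closes: c and not c both at 3.
Every branch of the negation's tableau closes; the branch above is one of them.

Yes, valid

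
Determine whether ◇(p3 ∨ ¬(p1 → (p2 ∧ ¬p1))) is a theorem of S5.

Not valid

Tableau for the negation ¬◇(p3 ∨ ¬(p1 → (p2 ∧ ¬p1))):
1. ¬◇(p3 ∨ ¬(p1 → (p2 ∧ ¬p1))), u
2. ¬(p3 ∨ ¬(p1 → (p2 ∧ ¬p1))), u   [¬◇-rule on 1 via uRu]
3. ¬p3, u   [¬∨-rule on 2]
4. p1 → (p2 ∧ ¬p1), u   [¬∨-rule on 2]
5. p2 ∧ ¬p1, u   [→-rule on 4 (branches; this branch)]
6. p2, u   [∧-rule on 5]
7. ¬p1, u   [∧-rule on 5]
Accessibility: uRu
The negation has an open branch (countermodel exists).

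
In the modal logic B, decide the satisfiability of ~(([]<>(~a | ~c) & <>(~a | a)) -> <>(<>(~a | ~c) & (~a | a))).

Unsatisfiable

1. ~(([]<>(~a | ~c) & <>(~a | a)) -> <>(<>(~a | ~c) & (~a | a))), u
2. []<>(~a | ~c) & <>(~a | a), u   [~->-rule on 1]
3. ~<>(<>(~a | ~c) & (~a | a)), u   [~->-rule on 1]
4. []<>(~a | ~c), u   [&-rule on 2]
5. <>(~a | a), u   [&-rule on 2]
6. ~(<>(~a | ~c) & (~a | a)), u   [~<>-rule on 3 via uRu]
7. <>(~a | ~c), u   [[]-rule on 4 via uRu]
8. ~<>(~a | ~c), u   [~&-rule on 6 (branches; this branch)]
9. ~(~a | ~c), u   [~<>-rule on 8 via uRu]
10. a, u   [~|-rule on 9]
11. c, u   [~|-rule on 9]
12. ~a | a, v   [<>-rule on 5: fresh world v, uRv]
13. ~(<>(~a | ~c) & (~a | a)), v   [~<>-rule on 3 via uRv]
14. <>(~a | ~c), v   [[]-rule on 4 via uRv]
15. ~(~a | ~c), v   [~<>-rule on 8 via uRv]
16. a, v   [~|-rule on 15]
17. c, v   [~|-rule on 15]
18. ~<>(~a | ~c), v   [~&-rule on 13 (branches; this branch)]
19. ~a | ~c, w   [<>-rule on 7: fresh world w, uRw]
20. ~(<>(~a | ~c) & (~a | a)), w   [~<>-rule on 3 via uRw]
21. <>(~a | ~c), w   [[]-rule on 4 via uRw]
22. ~(~a | ~c), w   [~<>-rule on 8 via uRw]
23. a, w   [~|-rule on 22]
24. c, w   [~|-rule on 22]
25. ~c, w   [|-rule on 19 (branches; this branch)]
Accessibility: uRu, uRv, uRw, vRu, vRv, wRu, wRw
Branch closes: c and ~c both at w.
All branches of the tableau close; one closing branch shown above.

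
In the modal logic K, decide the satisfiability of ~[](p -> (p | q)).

Unsatisfiable (every branch closes)

1. ~[](p -> (p | q)), 0
2. ~(p -> (p | q)), 1   [~[]-rule on 1: fresh world 1, 0R1]
3. p, 1   [~->-rule on 2]
4. ~(p | q), 1   [~->-rule on 2]
5. ~p, 1   [~|-rule on 4]
6. ~q, 1   [~|-rule on 4]
Accessibility: 0R1
Branch closes: p and ~p both at 1.
Every branch closes; the branch above is one of them.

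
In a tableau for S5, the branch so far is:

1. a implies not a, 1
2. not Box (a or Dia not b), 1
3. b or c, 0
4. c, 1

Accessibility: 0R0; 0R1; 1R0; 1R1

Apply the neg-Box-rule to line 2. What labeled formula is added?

a fresh world 2 with 1R2, and not (a or Dia not b) at 2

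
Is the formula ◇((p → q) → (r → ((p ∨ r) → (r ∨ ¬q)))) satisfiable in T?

1. ◇((p → q) → (r → ((p ∨ r) → (r ∨ ¬q)))), 0
2. (p → q) → (r → ((p ∨ r) → (r ∨ ¬q))), 1   [◇-rule on 1: fresh world 1, 0R1]
3. r → ((p ∨ r) → (r ∨ ¬q)), 1   [→-rule on 2 (branches; this branch)]
4. (p ∨ r) → (r ∨ ¬q), 1   [→-rule on 3 (branches; this branch)]
5. r ∨ ¬q, 1   [→-rule on 4 (branches; this branch)]
6. ¬q, 1   [∨-rule on 5 (branches; this branch)]
Accessibility: 0R0, 0R1, 1R1

Satisfiable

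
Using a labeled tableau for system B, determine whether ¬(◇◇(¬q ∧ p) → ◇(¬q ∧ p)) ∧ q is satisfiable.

1. ¬(◇◇(¬q ∧ p) → ◇(¬q ∧ p)) ∧ q, 0
2. ¬(◇◇(¬q ∧ p) → ◇(¬q ∧ p)), 0   [∧-rule on 1]
3. q, 0   [∧-rule on 1]
4. ◇◇(¬q ∧ p), 0   [¬→-rule on 2]
5. ¬◇(¬q ∧ p), 0   [¬→-rule on 2]
6. ¬(¬q ∧ p), 0   [¬◇-rule on 5 via 0R0]
7. ¬p, 0   [¬∧-rule on 6 (branches; this branch)]
8. ◇(¬q ∧ p), 1   [◇-rule on 4: fresh world 1, 0R1]
9. ¬(¬q ∧ p), 1   [¬◇-rule on 5 via 0R1]
10. ¬p, 1   [¬∧-rule on 9 (branches; this branch)]
11. ¬q ∧ p, 2   [◇-rule on 8: fresh world 2, 1R2]
12. ¬q, 2   [∧-rule on 11]
13. p, 2   [∧-rule on 11]
Accessibility: 0R0, 0R1, 1R0, 1R1, 1R2, 2R1, 2R2

Satisfiable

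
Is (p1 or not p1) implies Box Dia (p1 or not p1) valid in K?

Tableau for the negation not ((p1 or not p1) implies Box Dia (p1 or not p1)):
1. not ((p1 or not p1) implies Box Dia (p1 or not p1)), w0
2. p1 or not p1, w0
3. not Box Dia (p1 or not p1), w0
4. not p1, w0
5. not Dia (p1 or not p1), w1
Accessibility: w0Rw1
The negation has an open branch (countermodel exists).

Not valid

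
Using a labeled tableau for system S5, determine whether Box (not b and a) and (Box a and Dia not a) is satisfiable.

Unsatisfiable (every branch closes)

1. Box (not b and a) and (Box a and Dia not a), 0
2. Box (not b and a), 0   [and-rule on 1]
3. Box a and Dia not a, 0   [and-rule on 1]
4. Box a, 0   [and-rule on 3]
5. Dia not a, 0   [and-rule on 3]
6. not b and a, 0   [Box-rule on 2 via 0R0]
7. not b, 0   [and-rule on 6]
8. a, 0   [and-rule on 6]
9. not a, 1   [Dia-rule on 5: fresh world 1, 0R1]
10. not b and a, 1   [Box-rule on 2 via 0R1]
11. not b, 1   [and-rule on 10]
12. a, 1   [and-rule on 10]
Accessibility: 0R0, 0R1, 1R0, 1R1
Branch closes: a and not a both at 1.
Every branch closes; the branch above is one of them.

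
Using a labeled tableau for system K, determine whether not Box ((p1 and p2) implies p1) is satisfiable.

1. not Box ((p1 and p2) implies p1), w0
2. not ((p1 and p2) implies p1), w1
3. p1 and p2, w1
4. not p1, w1
5. p1, w1
6. p2, w1
Accessibility: w0Rw1
Branch closes: p1 and not p1 both at w1.
All branches of the tableau close; one closing branch shown above.

No, unsatisfiable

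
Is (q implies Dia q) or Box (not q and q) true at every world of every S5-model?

Tableau for the negation not ((q implies Dia q) or Box (not q and q)):
1. not ((q implies Dia q) or Box (not q and q)), 0
2. not (q implies Dia q), 0
3. not Box (not q and q), 0
4. q, 0
5. not Dia q, 0
6. not q, 0
Accessibility: 0R0
Branch closes: q and not q both at 0.
All branches of the negation close; one closing branch shown above.

Valid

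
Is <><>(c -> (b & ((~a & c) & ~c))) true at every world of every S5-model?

No, not valid

Tableau for the negation ~<><>(c -> (b & ((~a & c) & ~c))):
1. ~<><>(c -> (b & ((~a & c) & ~c))), u
2. ~<>(c -> (b & ((~a & c) & ~c))), u
3. ~(c -> (b & ((~a & c) & ~c))), u
4. c, u
5. ~(b & ((~a & c) & ~c)), u
6. ~((~a & c) & ~c), u
Accessibility: uRu
The negation has an open branch (countermodel exists).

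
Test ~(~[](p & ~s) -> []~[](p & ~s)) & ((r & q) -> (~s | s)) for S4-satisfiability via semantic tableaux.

Satisfiable

1. ~(~[](p & ~s) -> []~[](p & ~s)) & ((r & q) -> (~s | s)), u
2. ~(~[](p & ~s) -> []~[](p & ~s)), u   [&-rule on 1]
3. (r & q) -> (~s | s), u   [&-rule on 1]
4. ~[](p & ~s), u   [~->-rule on 2]
5. ~[]~[](p & ~s), u   [~->-rule on 2]
6. ~s | s, u   [->-rule on 3 (branches; this branch)]
7. s, u   [|-rule on 6 (branches; this branch)]
8. ~(p & ~s), v   [~[]-rule on 4: fresh world v, uRv]
9. s, v   [~&-rule on 8 (branches; this branch)]
10. [](p & ~s), w   [~[]-rule on 5: fresh world w, uRw]
11. p & ~s, w   [[]-rule on 10 via wRw]
12. p, w   [&-rule on 11]
13. ~s, w   [&-rule on 11]
Accessibility: uRu, uRv, uRw, vRv, wRw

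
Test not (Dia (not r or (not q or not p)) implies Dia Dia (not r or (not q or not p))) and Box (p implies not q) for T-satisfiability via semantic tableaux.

1. not (Dia (not r or (not q or not p)) implies Dia Dia (not r or (not q or not p))) and Box (p implies not q), u
2. not (Dia (not r or (not q or not p)) implies Dia Dia (not r or (not q or not p))), u   [and-rule on 1]
3. Box (p implies not q), u   [and-rule on 1]
4. Dia (not r or (not q or not p)), u   [neg-implies-rule on 2]
5. not Dia Dia (not r or (not q or not p)), u   [neg-implies-rule on 2]
6. p implies not q, u   [Box-rule on 3 via uRu]
7. not Dia (not r or (not q or not p)), u   [neg-Dia-rule on 5 via uRu]
8. not (not r or (not q or not p)), u   [neg-Dia-rule on 7 via uRu]
9. r, u   [neg-or-rule on 8]
10. not (not q or not p), u   [neg-or-rule on 8]
11. q, u   [neg-or-rule on 10]
12. p, u   [neg-or-rule on 10]
13. not q, u   [implies-rule on 6 (branches; this branch)]
Accessibility: uRu
Branch closes: q and not q both at u.
(One branch shown.) All branches close.

No, unsatisfiable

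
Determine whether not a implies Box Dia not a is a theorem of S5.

Tableau for the negation not (not a implies Box Dia not a):
1. not (not a implies Box Dia not a), u
2. not a, u   [neg-implies-rule on 1]
3. not Box Dia not a, u   [neg-implies-rule on 1]
4. not Dia not a, v   [neg-Box-rule on 3: fresh world v, uRv]
5. a, u   [neg-Dia-rule on 4 via vRu]
Accessibility: uRu, uRv, vRu, vRv
Branch closes: a and not a both at u.
All branches of the negation close; one closing branch shown above.

Yes, valid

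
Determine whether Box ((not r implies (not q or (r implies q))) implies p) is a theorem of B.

Tableau for the negation not Box ((not r implies (not q or (r implies q))) implies p):
1. not Box ((not r implies (not q or (r implies q))) implies p), w0
2. not ((not r implies (not q or (r implies q))) implies p), w1   [neg-Box-rule on 1: fresh world w1, w0Rw1]
3. not r implies (not q or (r implies q)), w1   [neg-implies-rule on 2]
4. not p, w1   [neg-implies-rule on 2]
5. not q or (r implies q), w1   [implies-rule on 3 (branches; this branch)]
6. r implies q, w1   [or-rule on 5 (branches; this branch)]
7. q, w1   [implies-rule on 6 (branches; this branch)]
Accessibility: w0Rw0, w0Rw1, w1Rw0, w1Rw1
The negation has an open branch (countermodel exists).

Not valid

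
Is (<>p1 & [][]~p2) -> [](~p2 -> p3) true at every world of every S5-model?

Invalid (countermodel exists)

Tableau for the negation ~((<>p1 & [][]~p2) -> [](~p2 -> p3)):
1. ~((<>p1 & [][]~p2) -> [](~p2 -> p3)), u
2. <>p1 & [][]~p2, u
3. ~[](~p2 -> p3), u
4. <>p1, u
5. [][]~p2, u
6. []~p2, u
7. ~p2, u
8. ~(~p2 -> p3), v
9. ~p2, v
10. ~p3, v
11. []~p2, v
12. p1, w
13. []~p2, w
14. ~p2, w
Accessibility: uRu, uRv, uRw, vRu, vRv, vRw, wRu, wRv, wRw
The negation has an open branch (countermodel exists).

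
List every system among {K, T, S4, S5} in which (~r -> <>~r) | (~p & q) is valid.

T, S4, S5

K-tableau for the negation ~((~r -> <>~r) | (~p & q)):
1. ~((~r -> <>~r) | (~p & q)), u
2. ~(~r -> <>~r), u   [~|-rule on 1]
3. ~(~p & q), u   [~|-rule on 1]
4. ~r, u   [~->-rule on 2]
5. ~<>~r, u   [~->-rule on 2]
6. ~q, u   [~&-rule on 3 (branches; this branch)]
Complete open branch: countermodel on a K-frame, so not valid in K.
T-tableau for the negation ~((~r -> <>~r) | (~p & q)):
1. ~((~r -> <>~r) | (~p & q)), u
2. ~(~r -> <>~r), u   [~|-rule on 1]
3. ~(~p & q), u   [~|-rule on 1]
4. ~r, u   [~->-rule on 2]
5. ~<>~r, u   [~->-rule on 2]
6. r, u   [~<>-rule on 5 via uRu]
Accessibility: uRu
Branch closes: r and ~r both at u.
Every branch closes (one shown): valid in T, hence also in S4, S5 (every theorem of T is a theorem of S4 and S5).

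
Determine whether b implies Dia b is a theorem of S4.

Valid in S4

Tableau for the negation not (b implies Dia b):
1. not (b implies Dia b), w0
2. b, w0
3. not Dia b, w0
4. not b, w0
Accessibility: w0Rw0
Branch closes: b and not b both at w0.
All branches of the negation close; one closing branch shown above.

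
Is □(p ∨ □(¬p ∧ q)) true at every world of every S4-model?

Tableau for the negation ¬□(p ∨ □(¬p ∧ q)):
1. ¬□(p ∨ □(¬p ∧ q)), w0
2. ¬(p ∨ □(¬p ∧ q)), w1
3. ¬p, w1
4. ¬□(¬p ∧ q), w1
5. ¬(¬p ∧ q), w2
6. ¬q, w2
Accessibility: w0Rw0, w0Rw1, w0Rw2, w1Rw1, w1Rw2, w2Rw2
The negation has an open branch (countermodel exists).

Invalid (countermodel exists)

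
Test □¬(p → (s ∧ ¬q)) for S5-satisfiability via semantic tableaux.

1. □¬(p → (s ∧ ¬q)), w0
2. ¬(p → (s ∧ ¬q)), w0   [□-rule on 1 via w0Rw0]
3. p, w0   [¬→-rule on 2]
4. ¬(s ∧ ¬q), w0   [¬→-rule on 2]
5. q, w0   [¬∧-rule on 4 (branches; this branch)]
Accessibility: w0Rw0

Satisfiable (open branch found)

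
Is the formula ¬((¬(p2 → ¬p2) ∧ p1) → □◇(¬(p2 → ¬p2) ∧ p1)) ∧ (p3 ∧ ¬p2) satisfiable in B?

No, unsatisfiable

1. ¬((¬(p2 → ¬p2) ∧ p1) → □◇(¬(p2 → ¬p2) ∧ p1)) ∧ (p3 ∧ ¬p2), w0
2. ¬((¬(p2 → ¬p2) ∧ p1) → □◇(¬(p2 → ¬p2) ∧ p1)), w0   [∧-rule on 1]
3. p3 ∧ ¬p2, w0   [∧-rule on 1]
4. ¬(p2 → ¬p2) ∧ p1, w0   [¬→-rule on 2]
5. ¬□◇(¬(p2 → ¬p2) ∧ p1), w0   [¬→-rule on 2]
6. p3, w0   [∧-rule on 3]
7. ¬p2, w0   [∧-rule on 3]
8. ¬(p2 → ¬p2), w0   [∧-rule on 4]
9. p1, w0   [∧-rule on 4]
10. p2, w0   [¬→-rule on 8]
Accessibility: w0Rw0
Branch closes: p2 and ¬p2 both at w0.
Every branch closes; the branch above is one of them.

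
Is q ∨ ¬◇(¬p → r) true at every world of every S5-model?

Tableau for the negation ¬(q ∨ ¬◇(¬p → r)):
1. ¬(q ∨ ¬◇(¬p → r)), u
2. ¬q, u
3. ◇(¬p → r), u
4. ¬p → r, v
5. r, v
Accessibility: uRu, uRv, vRu, vRv
The negation has an open branch (countermodel exists).

Invalid (countermodel exists)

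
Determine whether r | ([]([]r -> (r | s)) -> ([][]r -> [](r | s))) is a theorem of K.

Valid in K

Tableau for the negation ~(r | ([]([]r -> (r | s)) -> ([][]r -> [](r | s)))):
1. ~(r | ([]([]r -> (r | s)) -> ([][]r -> [](r | s)))), u
2. ~r, u
3. ~([]([]r -> (r | s)) -> ([][]r -> [](r | s))), u
4. []([]r -> (r | s)), u
5. ~([][]r -> [](r | s)), u
6. [][]r, u
7. ~[](r | s), u
8. ~(r | s), v
9. ~r, v
10. ~s, v
11. []r -> (r | s), v
12. []r, v
13. ~[]r, v
14. ~r, w
15. r, w
Accessibility: uRv, vRw
Branch closes: r and ~r both at w.
Every branch of the negation's tableau closes; the branch above is one of them.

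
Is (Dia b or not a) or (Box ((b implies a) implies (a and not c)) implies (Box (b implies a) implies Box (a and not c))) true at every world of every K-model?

Tableau for the negation not ((Dia b or not a) or (Box ((b implies a) implies (a and not c)) implies (Box (b implies a) implies Box (a and not c)))):
1. not ((Dia b or not a) or (Box ((b implies a) implies (a and not c)) implies (Box (b implies a) implies Box (a and not c)))), 0
2. not (Dia b or not a), 0
3. not (Box ((b implies a) implies (a and not c)) implies (Box (b implies a) implies Box (a and not c))), 0
4. not Dia b, 0
5. a, 0
6. Box ((b implies a) implies (a and not c)), 0
7. not (Box (b implies a) implies Box (a and not c)), 0
8. Box (b implies a), 0
9. not Box (a and not c), 0
10. not (a and not c), 1
11. not b, 1
12. (b implies a) implies (a and not c), 1
13. b implies a, 1
14. c, 1
15. a and not c, 1
16. a, 1
17. not c, 1
Accessibility: 0R1
Branch closes: c and not c both at 1.
Every branch of the negation's tableau closes; the branch above is one of them.

Yes, valid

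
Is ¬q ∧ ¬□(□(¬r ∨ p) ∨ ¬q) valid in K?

Tableau for the negation ¬(¬q ∧ ¬□(□(¬r ∨ p) ∨ ¬q)):
1. ¬(¬q ∧ ¬□(□(¬r ∨ p) ∨ ¬q)), w0
2. □(□(¬r ∨ p) ∨ ¬q), w0
The negation has an open branch (countermodel exists).

Not valid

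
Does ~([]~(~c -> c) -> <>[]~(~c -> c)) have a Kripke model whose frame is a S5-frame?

No, unsatisfiable

1. ~([]~(~c -> c) -> <>[]~(~c -> c)), w0
2. []~(~c -> c), w0
3. ~<>[]~(~c -> c), w0
4. ~(~c -> c), w0
5. ~c, w0
6. ~[]~(~c -> c), w0
7. ~c -> c, w1
8. ~(~c -> c), w1
9. ~c, w1
10. ~[]~(~c -> c), w1
11. c, w1
Accessibility: w0Rw0, w0Rw1, w1Rw0, w1Rw1
Branch closes: c and ~c both at w1.
All branches of the tableau close; one closing branch shown above.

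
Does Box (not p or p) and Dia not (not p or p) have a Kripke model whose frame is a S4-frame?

1. Box (not p or p) and Dia not (not p or p), w0
2. Box (not p or p), w0   [and-rule on 1]
3. Dia not (not p or p), w0   [and-rule on 1]
4. not p or p, w0   [Box-rule on 2 via w0Rw0]
5. p, w0   [or-rule on 4 (branches; this branch)]
6. not (not p or p), w1   [Dia-rule on 3: fresh world w1, w0Rw1]
7. p, w1   [neg-or-rule on 6]
8. not p, w1   [neg-or-rule on 6]
Accessibility: w0Rw0, w0Rw1, w1Rw1
Branch closes: p and not p both at w1.
(One branch shown.) All branches close.

No, unsatisfiable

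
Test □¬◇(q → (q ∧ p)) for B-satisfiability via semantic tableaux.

1. □¬◇(q → (q ∧ p)), u
2. ¬◇(q → (q ∧ p)), u
3. ¬(q → (q ∧ p)), u
4. q, u
5. ¬(q ∧ p), u
6. ¬p, u
Accessibility: uRu

Yes, satisfiable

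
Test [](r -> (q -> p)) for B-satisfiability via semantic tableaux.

1. [](r -> (q -> p)), w0
2. r -> (q -> p), w0   [[]-rule on 1 via w0Rw0]
3. q -> p, w0   [->-rule on 2 (branches; this branch)]
4. p, w0   [->-rule on 3 (branches; this branch)]
Accessibility: w0Rw0

Satisfiable (open branch found)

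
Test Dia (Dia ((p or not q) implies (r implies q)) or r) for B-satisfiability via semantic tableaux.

1. Dia (Dia ((p or not q) implies (r implies q)) or r), u
2. Dia ((p or not q) implies (r implies q)) or r, v
3. r, v
Accessibility: uRu, uRv, vRu, vRv

Yes, satisfiable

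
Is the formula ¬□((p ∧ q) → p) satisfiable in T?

1. ¬□((p ∧ q) → p), 0
2. ¬((p ∧ q) → p), 1
3. p ∧ q, 1
4. ¬p, 1
5. p, 1
6. q, 1
Accessibility: 0R0, 0R1, 1R1
Branch closes: p and ¬p both at 1.
All branches of the tableau close; one closing branch shown above.

Unsatisfiable (every branch closes)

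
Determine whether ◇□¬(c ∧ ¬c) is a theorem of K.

Invalid (countermodel exists)

Tableau for the negation ¬◇□¬(c ∧ ¬c):
1. ¬◇□¬(c ∧ ¬c), u
The negation has an open branch (countermodel exists).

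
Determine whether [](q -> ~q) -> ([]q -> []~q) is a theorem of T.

Yes, valid

Tableau for the negation ~([](q -> ~q) -> ([]q -> []~q)):
1. ~([](q -> ~q) -> ([]q -> []~q)), 0
2. [](q -> ~q), 0
3. ~([]q -> []~q), 0
4. []q, 0
5. ~[]~q, 0
6. q -> ~q, 0
7. q, 0
8. ~q, 0
Accessibility: 0R0
Branch closes: q and ~q both at 0.
All branches of the negation close; one closing branch shown above.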